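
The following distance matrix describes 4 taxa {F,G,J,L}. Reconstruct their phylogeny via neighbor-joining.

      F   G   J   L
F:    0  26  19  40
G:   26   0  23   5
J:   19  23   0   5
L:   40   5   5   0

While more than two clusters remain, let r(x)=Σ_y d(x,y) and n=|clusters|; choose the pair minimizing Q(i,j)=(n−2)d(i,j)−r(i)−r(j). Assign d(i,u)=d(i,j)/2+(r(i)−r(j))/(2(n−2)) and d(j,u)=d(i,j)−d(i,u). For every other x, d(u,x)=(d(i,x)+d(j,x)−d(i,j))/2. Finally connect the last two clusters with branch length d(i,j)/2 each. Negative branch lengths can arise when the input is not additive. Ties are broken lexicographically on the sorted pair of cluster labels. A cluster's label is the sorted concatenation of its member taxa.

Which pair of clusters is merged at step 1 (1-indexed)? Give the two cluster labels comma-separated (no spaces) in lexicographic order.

1. join F+J (d=19, Q=-94) ⇒ FJ; edges |F|=19, |J|=0
  updated: d(FJ,G)=15, d(FJ,L)=13
2. join FJ+G (d=15, Q=-33) ⇒ FGJ; edges |FJ|=23/2, |G|=7/2
  updated: d(FGJ,L)=3/2
3. join FGJ+L (d=3/2) ⇒ FGJL; edges |FGJ|=3/4, |L|=3/4
final tree: (((F:19,J:0):23/2,G:7/2):3/4,L:3/4)
total length: 71/2

F,J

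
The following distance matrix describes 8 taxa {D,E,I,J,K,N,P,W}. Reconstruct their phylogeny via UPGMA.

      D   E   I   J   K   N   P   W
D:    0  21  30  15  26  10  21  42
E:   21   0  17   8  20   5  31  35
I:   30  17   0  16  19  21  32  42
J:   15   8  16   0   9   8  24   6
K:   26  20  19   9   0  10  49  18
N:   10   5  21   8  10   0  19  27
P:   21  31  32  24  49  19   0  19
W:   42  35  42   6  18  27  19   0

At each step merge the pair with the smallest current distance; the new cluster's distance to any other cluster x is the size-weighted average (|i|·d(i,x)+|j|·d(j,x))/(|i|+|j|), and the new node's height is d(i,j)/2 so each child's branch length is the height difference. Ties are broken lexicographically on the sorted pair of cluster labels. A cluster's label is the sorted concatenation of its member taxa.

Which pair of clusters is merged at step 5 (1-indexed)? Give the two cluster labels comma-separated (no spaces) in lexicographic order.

iteration 1: select E,N (d=5); attach at lengths (5/2, 5/2); label the merged cluster EN
  updated: d(D,EN)=31/2, d(EN,I)=19, d(EN,J)=8, d(EN,K)=15, d(EN,P)=25, d(EN,W)=31
iteration 2: select J,W (d=6); attach at lengths (3, 3); label the merged cluster JW
  updated: d(D,JW)=57/2, d(EN,JW)=39/2, d(I,JW)=29, d(JW,K)=27/2, d(JW,P)=43/2
iteration 3: select JW,K (d=27/2); attach at lengths (15/4, 27/4); label the merged cluster JKW
  updated: d(D,JKW)=83/3, d(EN,JKW)=18, d(I,JKW)=77/3, d(JKW,P)=92/3
iteration 4: select D,EN (d=31/2); attach at lengths (31/4, 21/4); label the merged cluster DEN
  updated: d(DEN,I)=68/3, d(DEN,JKW)=191/9, d(DEN,P)=71/3
iteration 5: select DEN,JKW (d=191/9); attach at lengths (103/36, 139/36); label the merged cluster DEJKNW
  updated: d(DEJKNW,I)=145/6, d(DEJKNW,P)=163/6
iteration 6: select DEJKNW,I (d=145/6); attach at lengths (53/36, 145/12); label the merged cluster DEIJKNW
  updated: d(DEIJKNW,P)=195/7
iteration 7: select DEIJKNW,P (d=195/7); attach at lengths (155/84, 195/14); label the merged cluster DEIJKNPW
final tree: ((((D:31/4,(E:5/2,N:5/2):21/4):103/36,((J:3,W:3):15/4,K:27/4):139/36):53/36,I:145/12):155/84,P:195/14)
total length: 17779/252

DEN,JKW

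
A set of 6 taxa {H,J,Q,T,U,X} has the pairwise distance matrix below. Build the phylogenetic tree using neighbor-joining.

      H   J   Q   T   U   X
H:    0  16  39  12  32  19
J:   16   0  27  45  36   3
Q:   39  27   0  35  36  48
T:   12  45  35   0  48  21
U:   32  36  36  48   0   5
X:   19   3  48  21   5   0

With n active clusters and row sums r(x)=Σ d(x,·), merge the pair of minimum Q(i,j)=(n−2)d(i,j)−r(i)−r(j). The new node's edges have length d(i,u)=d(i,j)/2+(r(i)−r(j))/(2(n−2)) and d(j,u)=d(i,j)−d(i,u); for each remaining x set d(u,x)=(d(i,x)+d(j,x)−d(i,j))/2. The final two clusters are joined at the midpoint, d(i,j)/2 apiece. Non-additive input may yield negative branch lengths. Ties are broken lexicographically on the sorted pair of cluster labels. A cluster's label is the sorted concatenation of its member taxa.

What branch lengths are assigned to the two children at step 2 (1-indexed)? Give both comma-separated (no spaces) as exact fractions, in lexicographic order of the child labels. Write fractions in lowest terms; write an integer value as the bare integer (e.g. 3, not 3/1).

1/3,35/3

step 1: merge (U,X) at d=5, Q=-233; branch lengths U→81/8, X→-41/8; new cluster UX
  updated: d(H,UX)=23, d(J,UX)=17, d(Q,UX)=79/2, d(T,UX)=32
step 2: merge (H,T) at d=12, Q=-178; branch lengths H→1/3, T→35/3; new cluster HT
  updated: d(HT,J)=49/2, d(HT,Q)=31, d(HT,UX)=43/2
step 3: merge (HT,Q) at d=31, Q=-225/2; branch lengths HT→83/8, Q→165/8; new cluster HQT
  updated: d(HQT,J)=41/4, d(HQT,UX)=15
step 4: merge (HQT,J) at d=41/4, Q=-169/4; branch lengths HQT→33/8, J→49/8; new cluster HJQT
  updated: d(HJQT,UX)=87/8
step 5: merge (HJQT,UX) at d=87/8; branch lengths HJQT→87/16, UX→87/16; new cluster HJQTUX
final tree: ((((H:1/3,T:35/3):83/8,Q:165/8):33/8,J:49/8):87/16,(U:81/8,X:-41/8):87/16)
total length: 553/8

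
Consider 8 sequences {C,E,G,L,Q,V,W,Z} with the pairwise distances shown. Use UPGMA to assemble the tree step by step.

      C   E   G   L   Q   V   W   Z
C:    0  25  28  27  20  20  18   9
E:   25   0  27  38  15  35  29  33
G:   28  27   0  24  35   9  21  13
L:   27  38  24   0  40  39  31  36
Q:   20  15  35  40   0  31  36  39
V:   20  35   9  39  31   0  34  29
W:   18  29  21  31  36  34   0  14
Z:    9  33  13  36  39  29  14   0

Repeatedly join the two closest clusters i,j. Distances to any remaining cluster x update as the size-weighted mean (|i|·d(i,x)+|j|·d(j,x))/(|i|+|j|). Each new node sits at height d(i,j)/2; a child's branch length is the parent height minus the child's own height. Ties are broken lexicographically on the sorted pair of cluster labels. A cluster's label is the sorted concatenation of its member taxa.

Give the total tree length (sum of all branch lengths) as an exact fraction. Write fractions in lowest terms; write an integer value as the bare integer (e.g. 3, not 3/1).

7195/84

iteration 1: select C,Z (d=9); attach at lengths (9/2, 9/2); label the merged cluster CZ
  updated: d(CZ,E)=29, d(CZ,G)=41/2, d(CZ,L)=63/2, d(CZ,Q)=59/2, d(CZ,V)=49/2, d(CZ,W)=16
iteration 2: select G,V (d=9); attach at lengths (9/2, 9/2); label the merged cluster GV
  updated: d(CZ,GV)=45/2, d(E,GV)=31, d(GV,L)=63/2, d(GV,Q)=33, d(GV,W)=55/2
iteration 3: select E,Q (d=15); attach at lengths (15/2, 15/2); label the merged cluster EQ
  updated: d(CZ,EQ)=117/4, d(EQ,GV)=32, d(EQ,L)=39, d(EQ,W)=65/2
iteration 4: select CZ,W (d=16); attach at lengths (7/2, 8); label the merged cluster CWZ
  updated: d(CWZ,EQ)=91/3, d(CWZ,GV)=145/6, d(CWZ,L)=94/3
iteration 5: select CWZ,GV (d=145/6); attach at lengths (49/12, 91/12); label the merged cluster CGVWZ
  updated: d(CGVWZ,EQ)=31, d(CGVWZ,L)=157/5
iteration 6: select CGVWZ,EQ (d=31); attach at lengths (41/12, 8); label the merged cluster CEGQVWZ
  updated: d(CEGQVWZ,L)=235/7
iteration 7: select CEGQVWZ,L (d=235/7); attach at lengths (9/7, 235/14); label the merged cluster CEGLQVWZ
final tree: (((((C:9/2,Z:9/2):7/2,W:8):49/12,(G:9/2,V:9/2):91/12):41/12,(E:15/2,Q:15/2):8):9/7,L:235/14)
total length: 7195/84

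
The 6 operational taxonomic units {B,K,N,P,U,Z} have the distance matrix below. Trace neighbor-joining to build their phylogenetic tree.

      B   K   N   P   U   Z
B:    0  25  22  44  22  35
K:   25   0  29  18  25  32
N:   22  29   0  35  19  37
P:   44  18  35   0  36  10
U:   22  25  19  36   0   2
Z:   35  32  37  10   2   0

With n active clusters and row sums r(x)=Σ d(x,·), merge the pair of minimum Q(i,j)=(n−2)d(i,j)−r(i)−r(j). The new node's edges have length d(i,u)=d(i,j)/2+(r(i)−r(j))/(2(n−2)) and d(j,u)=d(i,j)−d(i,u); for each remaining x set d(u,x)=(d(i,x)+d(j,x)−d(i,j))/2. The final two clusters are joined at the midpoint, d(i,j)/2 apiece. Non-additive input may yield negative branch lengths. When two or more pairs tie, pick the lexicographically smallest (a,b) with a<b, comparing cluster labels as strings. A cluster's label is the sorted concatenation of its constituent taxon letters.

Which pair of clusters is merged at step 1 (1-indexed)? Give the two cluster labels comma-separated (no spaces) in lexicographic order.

P,Z

1. join P+Z (d=10, Q=-219) ⇒ PZ; edges |P|=67/8, |Z|=13/8
  updated: d(B,PZ)=69/2, d(K,PZ)=20, d(N,PZ)=31, d(PZ,U)=14
2. join B+N (d=22, Q=-277/2) ⇒ BN; edges |B|=137/12, |N|=127/12
  updated: d(BN,K)=16, d(BN,PZ)=87/4, d(BN,U)=19/2
3. join BN+U (d=19/2, Q=-307/4) ⇒ BNU; edges |BN|=71/16, |U|=81/16
  updated: d(BNU,K)=63/4, d(BNU,PZ)=105/8
4. join BNU+K (d=63/4, Q=-391/8) ⇒ BKNU; edges |BNU|=71/16, |K|=181/16
  updated: d(BKNU,PZ)=139/16
5. join BKNU+PZ (d=139/16) ⇒ BKNPUZ; edges |BKNU|=139/32, |PZ|=139/32
final tree: ((((B:137/12,N:127/12):71/16,U:81/16):71/16,K:181/16):139/32,(P:67/8,Z:13/8):139/32)
total length: 1055/16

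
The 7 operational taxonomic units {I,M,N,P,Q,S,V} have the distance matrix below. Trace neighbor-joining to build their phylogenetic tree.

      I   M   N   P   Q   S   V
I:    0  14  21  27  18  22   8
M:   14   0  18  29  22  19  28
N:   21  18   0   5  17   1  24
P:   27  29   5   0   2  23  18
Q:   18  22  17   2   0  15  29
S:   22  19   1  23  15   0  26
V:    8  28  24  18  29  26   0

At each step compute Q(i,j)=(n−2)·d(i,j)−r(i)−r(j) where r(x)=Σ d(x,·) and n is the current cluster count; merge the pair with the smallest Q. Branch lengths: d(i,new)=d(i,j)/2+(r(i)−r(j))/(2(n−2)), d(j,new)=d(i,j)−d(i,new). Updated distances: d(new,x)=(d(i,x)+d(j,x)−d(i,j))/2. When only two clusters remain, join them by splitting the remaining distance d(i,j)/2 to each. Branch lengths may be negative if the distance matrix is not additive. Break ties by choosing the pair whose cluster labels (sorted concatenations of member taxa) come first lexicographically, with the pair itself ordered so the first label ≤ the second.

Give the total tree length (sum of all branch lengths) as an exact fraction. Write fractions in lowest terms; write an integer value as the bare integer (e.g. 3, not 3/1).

step 1: merge (I,V) at d=8, Q=-203; branch lengths I→17/10, V→63/10; new cluster IV
  updated: d(IV,M)=17, d(IV,N)=37/2, d(IV,P)=37/2, d(IV,Q)=39/2, d(IV,S)=20
step 2: merge (P,Q) at d=2, Q=-145; branch lengths P→5/4, Q→3/4; new cluster PQ
  updated: d(IV,PQ)=18, d(M,PQ)=49/2, d(N,PQ)=10, d(PQ,S)=18
step 3: merge (N,S) at d=1, Q=-205/2; branch lengths N→-5/4, S→9/4; new cluster NS
  updated: d(IV,NS)=75/4, d(M,NS)=18, d(NS,PQ)=27/2
step 4: merge (IV,M) at d=17, Q=-317/4; branch lengths IV→113/16, M→159/16; new cluster IMV
  updated: d(IMV,NS)=79/8, d(IMV,PQ)=51/4
step 5: merge (IMV,NS) at d=79/8, Q=-289/8; branch lengths IMV→73/16, NS→85/16; new cluster IMNSV
  updated: d(IMNSV,PQ)=131/16
step 6: merge (IMNSV,PQ) at d=131/16; branch lengths IMNSV→131/32, PQ→131/32; new cluster IMNPQSV
final tree: ((((I:17/10,V:63/10):113/16,M:159/16):73/16,(N:-5/4,S:9/4):85/16):131/32,(P:5/4,Q:3/4):131/32)
total length: 737/16

737/16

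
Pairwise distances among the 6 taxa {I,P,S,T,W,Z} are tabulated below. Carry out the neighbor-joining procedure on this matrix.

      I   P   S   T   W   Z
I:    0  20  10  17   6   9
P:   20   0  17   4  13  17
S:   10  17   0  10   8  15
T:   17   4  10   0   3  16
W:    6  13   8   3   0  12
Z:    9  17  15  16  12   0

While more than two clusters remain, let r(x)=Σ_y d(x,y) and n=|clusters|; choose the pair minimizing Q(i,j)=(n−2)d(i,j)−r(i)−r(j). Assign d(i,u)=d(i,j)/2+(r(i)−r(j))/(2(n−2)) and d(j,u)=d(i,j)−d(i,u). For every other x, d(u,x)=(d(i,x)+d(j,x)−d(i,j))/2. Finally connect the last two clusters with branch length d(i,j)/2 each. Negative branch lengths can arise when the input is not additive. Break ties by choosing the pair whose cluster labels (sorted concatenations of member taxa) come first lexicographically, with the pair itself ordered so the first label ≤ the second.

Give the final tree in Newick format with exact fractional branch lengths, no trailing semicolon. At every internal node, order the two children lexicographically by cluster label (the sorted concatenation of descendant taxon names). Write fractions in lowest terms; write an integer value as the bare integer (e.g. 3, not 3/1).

1. join P+T (d=4, Q=-105) ⇒ PT; edges |P|=37/8, |T|=-5/8
  updated: d(I,PT)=33/2, d(PT,S)=23/2, d(PT,W)=6, d(PT,Z)=29/2
2. join I+Z (d=9, Q=-65) ⇒ IZ; edges |I|=3, |Z|=6
  updated: d(IZ,PT)=11, d(IZ,S)=8, d(IZ,W)=9/2
3. join IZ+S (d=8, Q=-35) ⇒ ISZ; edges |IZ|=3, |S|=5
  updated: d(ISZ,PT)=29/4, d(ISZ,W)=9/4
4. join ISZ+PT (d=29/4, Q=-31/2) ⇒ IPSTZ; edges |ISZ|=7/4, |PT|=11/2
  updated: d(IPSTZ,W)=1/2
5. join IPSTZ+W (d=1/2) ⇒ IPSTWZ; edges |IPSTZ|=1/4, |W|=1/4
final tree: ((((I:3,Z:6):3,S:5):7/4,(P:37/8,T:-5/8):11/2):1/4,W:1/4)
total length: 115/4

((((I:3,Z:6):3,S:5):7/4,(P:37/8,T:-5/8):11/2):1/4,W:1/4)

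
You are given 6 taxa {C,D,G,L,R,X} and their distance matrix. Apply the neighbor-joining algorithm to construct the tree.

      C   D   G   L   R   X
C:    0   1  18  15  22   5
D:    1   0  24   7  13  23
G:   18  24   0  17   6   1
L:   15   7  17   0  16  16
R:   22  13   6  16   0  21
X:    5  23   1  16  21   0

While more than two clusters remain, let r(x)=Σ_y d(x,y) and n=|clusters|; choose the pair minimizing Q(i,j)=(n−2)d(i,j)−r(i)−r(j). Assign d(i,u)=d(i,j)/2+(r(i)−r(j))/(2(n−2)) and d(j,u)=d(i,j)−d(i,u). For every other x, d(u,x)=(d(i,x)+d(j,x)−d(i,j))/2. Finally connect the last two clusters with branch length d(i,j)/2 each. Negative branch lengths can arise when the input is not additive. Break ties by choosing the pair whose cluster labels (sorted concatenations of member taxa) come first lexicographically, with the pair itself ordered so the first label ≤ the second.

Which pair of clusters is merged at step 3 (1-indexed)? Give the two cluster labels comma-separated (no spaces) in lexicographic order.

CD,L

1. join G+X (d=1, Q=-128) ⇒ GX; edges |G|=1/2, |X|=1/2
  updated: d(C,GX)=11, d(D,GX)=23, d(GX,L)=16, d(GX,R)=13
2. join C+D (d=1, Q=-90) ⇒ CD; edges |C|=4/3, |D|=-1/3
  updated: d(CD,GX)=33/2, d(CD,L)=21/2, d(CD,R)=17
3. join CD+L (d=21/2, Q=-131/2) ⇒ CDL; edges |CD|=45/8, |L|=39/8
  updated: d(CDL,GX)=11, d(CDL,R)=45/4
4. join CDL+GX (d=11, Q=-141/4) ⇒ CDGLX; edges |CDL|=37/8, |GX|=51/8
  updated: d(CDGLX,R)=53/8
5. join CDGLX+R (d=53/8) ⇒ CDGLRX; edges |CDGLX|=53/16, |R|=53/16
final tree: ((((C:4/3,D:-1/3):45/8,L:39/8):37/8,(G:1/2,X:1/2):51/8):53/16,R:53/16)
total length: 241/8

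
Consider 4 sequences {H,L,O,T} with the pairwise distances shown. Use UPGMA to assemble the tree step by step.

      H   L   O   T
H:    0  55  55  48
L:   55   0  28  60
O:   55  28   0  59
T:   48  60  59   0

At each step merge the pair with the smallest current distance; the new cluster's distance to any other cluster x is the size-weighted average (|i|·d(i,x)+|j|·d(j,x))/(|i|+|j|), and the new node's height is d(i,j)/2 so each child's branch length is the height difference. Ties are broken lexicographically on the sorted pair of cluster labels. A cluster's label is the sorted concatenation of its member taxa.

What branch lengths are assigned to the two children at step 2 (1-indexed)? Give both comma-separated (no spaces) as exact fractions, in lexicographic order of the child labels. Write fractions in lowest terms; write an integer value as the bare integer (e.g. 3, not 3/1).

24,24

step 1: merge (L,O) at d=28; branch lengths L→14, O→14; new cluster LO
  updated: d(H,LO)=55, d(LO,T)=119/2
step 2: merge (H,T) at d=48; branch lengths H→24, T→24; new cluster HT
  updated: d(HT,LO)=229/4
step 3: merge (HT,LO) at d=229/4; branch lengths HT→37/8, LO→117/8; new cluster HLOT
final tree: ((H:24,T:24):37/8,(L:14,O:14):117/8)
total length: 381/4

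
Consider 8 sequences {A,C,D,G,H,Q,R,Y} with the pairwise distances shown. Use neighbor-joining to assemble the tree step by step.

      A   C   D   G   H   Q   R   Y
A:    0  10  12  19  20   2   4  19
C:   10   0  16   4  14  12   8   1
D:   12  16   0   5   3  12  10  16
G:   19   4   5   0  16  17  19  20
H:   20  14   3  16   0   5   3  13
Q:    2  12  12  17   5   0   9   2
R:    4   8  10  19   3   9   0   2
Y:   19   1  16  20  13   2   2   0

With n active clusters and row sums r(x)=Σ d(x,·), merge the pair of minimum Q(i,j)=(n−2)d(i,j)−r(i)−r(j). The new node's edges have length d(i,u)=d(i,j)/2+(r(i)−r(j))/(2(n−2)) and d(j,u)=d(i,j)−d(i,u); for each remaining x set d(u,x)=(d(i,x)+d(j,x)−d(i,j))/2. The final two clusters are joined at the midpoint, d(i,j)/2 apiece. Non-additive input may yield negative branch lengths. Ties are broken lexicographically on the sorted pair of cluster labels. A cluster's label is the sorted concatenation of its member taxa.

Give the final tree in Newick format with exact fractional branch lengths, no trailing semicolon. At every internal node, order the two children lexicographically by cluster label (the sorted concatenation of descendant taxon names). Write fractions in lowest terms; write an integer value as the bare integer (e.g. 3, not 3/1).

((((A:18/5,Q:-8/5):73/16,((D:1/3,G:14/3):14/3,H:7/3):55/16):9/16,(C:7/16,Y:9/16):69/16):3/32,R:3/32)

1. join D+G (d=5, Q=-144) ⇒ DG; edges |D|=1/3, |G|=14/3
  updated: d(A,DG)=13, d(C,DG)=15/2, d(DG,H)=7, d(DG,Q)=12, d(DG,R)=12, d(DG,Y)=31/2
2. join A+Q (d=2, Q=-100) ⇒ AQ; edges |A|=18/5, |Q|=-8/5
  updated: d(AQ,C)=10, d(AQ,DG)=23/2, d(AQ,H)=23/2, d(AQ,R)=11/2, d(AQ,Y)=19/2
3. join C+Y (d=1, Q=-155/2) ⇒ CY; edges |C|=7/16, |Y|=9/16
  updated: d(AQ,CY)=37/4, d(CY,DG)=11, d(CY,H)=13, d(CY,R)=9/2
4. join DG+H (d=7, Q=-55) ⇒ DGH; edges |DG|=14/3, |H|=7/3
  updated: d(AQ,DGH)=8, d(CY,DGH)=17/2, d(DGH,R)=4
5. join AQ+DGH (d=8, Q=-109/4) ⇒ ADGHQ; edges |AQ|=73/16, |DGH|=55/16
  updated: d(ADGHQ,CY)=39/8, d(ADGHQ,R)=3/4
6. join ADGHQ+CY (d=39/8, Q=-81/8) ⇒ ACDGHQY; edges |ADGHQ|=9/16, |CY|=69/16
  updated: d(ACDGHQY,R)=3/16
7. join ACDGHQY+R (d=3/16) ⇒ ACDGHQRY; edges |ACDGHQY|=3/32, |R|=3/32
final tree: ((((A:18/5,Q:-8/5):73/16,((D:1/3,G:14/3):14/3,H:7/3):55/16):9/16,(C:7/16,Y:9/16):69/16):3/32,R:3/32)
total length: 449/16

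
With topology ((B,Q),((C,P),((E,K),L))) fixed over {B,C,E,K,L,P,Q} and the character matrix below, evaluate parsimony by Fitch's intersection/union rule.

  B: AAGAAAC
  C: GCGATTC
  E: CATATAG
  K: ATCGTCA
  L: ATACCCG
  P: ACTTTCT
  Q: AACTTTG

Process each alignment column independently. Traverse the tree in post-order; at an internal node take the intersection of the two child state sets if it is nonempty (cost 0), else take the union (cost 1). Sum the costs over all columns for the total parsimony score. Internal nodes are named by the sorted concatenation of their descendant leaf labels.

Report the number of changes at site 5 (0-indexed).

4

[col 0] BQ: children B:{A}, Q:{A} ∩→ {A}; cost 0
[col 0] CP: children C:{G}, P:{A} ∪→ {A,G}; cost 1
[col 0] EK: children E:{C}, K:{A} ∪→ {A,C}; cost 1
[col 0] EKL: children EK:{A,C}, L:{A} ∩→ {A}; cost 0
[col 0] CEKLP: children CP:{A,G}, EKL:{A} ∩→ {A}; cost 0
[col 0] BCEKLPQ: children BQ:{A}, CEKLP:{A} ∩→ {A}; cost 0
[col 1] BQ: children B:{A}, Q:{A} ∩→ {A}; cost 0
[col 1] CP: children C:{C}, P:{C} ∩→ {C}; cost 0
[col 1] EK: children E:{A}, K:{T} ∪→ {A,T}; cost 1
[col 1] EKL: children EK:{A,T}, L:{T} ∩→ {T}; cost 0
[col 1] CEKLP: children CP:{C}, EKL:{T} ∪→ {C,T}; cost 1
[col 1] BCEKLPQ: children BQ:{A}, CEKLP:{C,T} ∪→ {A,C,T}; cost 1
[col 2] BQ: children B:{G}, Q:{C} ∪→ {C,G}; cost 1
[col 2] CP: children C:{G}, P:{T} ∪→ {G,T}; cost 1
[col 2] EK: children E:{T}, K:{C} ∪→ {C,T}; cost 1
[col 2] EKL: children EK:{C,T}, L:{A} ∪→ {A,C,T}; cost 1
[col 2] CEKLP: children CP:{G,T}, EKL:{A,C,T} ∩→ {T}; cost 0
[col 2] BCEKLPQ: children BQ:{C,G}, CEKLP:{T} ∪→ {C,G,T}; cost 1
[col 3] BQ: children B:{A}, Q:{T} ∪→ {A,T}; cost 1
[col 3] CP: children C:{A}, P:{T} ∪→ {A,T}; cost 1
[col 3] EK: children E:{A}, K:{G} ∪→ {A,G}; cost 1
[col 3] EKL: children EK:{A,G}, L:{C} ∪→ {A,C,G}; cost 1
[col 3] CEKLP: children CP:{A,T}, EKL:{A,C,G} ∩→ {A}; cost 0
[col 3] BCEKLPQ: children BQ:{A,T}, CEKLP:{A} ∩→ {A}; cost 0
[col 4] BQ: children B:{A}, Q:{T} ∪→ {A,T}; cost 1
[col 4] CP: children C:{T}, P:{T} ∩→ {T}; cost 0
[col 4] EK: children E:{T}, K:{T} ∩→ {T}; cost 0
[col 4] EKL: children EK:{T}, L:{C} ∪→ {C,T}; cost 1
[col 4] CEKLP: children CP:{T}, EKL:{C,T} ∩→ {T}; cost 0
[col 4] BCEKLPQ: children BQ:{A,T}, CEKLP:{T} ∩→ {T}; cost 0
[col 5] BQ: children B:{A}, Q:{T} ∪→ {A,T}; cost 1
[col 5] CP: children C:{T}, P:{C} ∪→ {C,T}; cost 1
[col 5] EK: children E:{A}, K:{C} ∪→ {A,C}; cost 1
[col 5] EKL: children EK:{A,C}, L:{C} ∩→ {C}; cost 0
[col 5] CEKLP: children CP:{C,T}, EKL:{C} ∩→ {C}; cost 0
[col 5] BCEKLPQ: children BQ:{A,T}, CEKLP:{C} ∪→ {A,C,T}; cost 1
[col 6] BQ: children B:{C}, Q:{G} ∪→ {C,G}; cost 1
[col 6] CP: children C:{C}, P:{T} ∪→ {C,T}; cost 1
[col 6] EK: children E:{G}, K:{A} ∪→ {A,G}; cost 1
[col 6] EKL: children EK:{A,G}, L:{G} ∩→ {G}; cost 0
[col 6] CEKLP: children CP:{C,T}, EKL:{G} ∪→ {C,G,T}; cost 1
[col 6] BCEKLPQ: children BQ:{C,G}, CEKLP:{C,G,T} ∩→ {C,G}; cost 0
per-site changes: [2, 3, 5, 4, 2, 4, 4]; total = 24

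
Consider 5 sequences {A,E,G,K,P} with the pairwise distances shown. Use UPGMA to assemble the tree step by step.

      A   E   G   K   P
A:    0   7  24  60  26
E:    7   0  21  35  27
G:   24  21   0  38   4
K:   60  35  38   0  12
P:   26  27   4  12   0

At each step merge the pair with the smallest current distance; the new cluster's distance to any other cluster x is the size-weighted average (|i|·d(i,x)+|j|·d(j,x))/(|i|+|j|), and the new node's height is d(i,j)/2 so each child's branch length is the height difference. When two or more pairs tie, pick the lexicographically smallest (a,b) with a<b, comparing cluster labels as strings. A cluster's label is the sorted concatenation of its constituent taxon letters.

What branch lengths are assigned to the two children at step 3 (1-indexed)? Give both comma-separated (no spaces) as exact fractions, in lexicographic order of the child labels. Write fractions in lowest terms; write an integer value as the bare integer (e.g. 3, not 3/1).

35/4,41/4

iteration 1: select G,P (d=4); attach at lengths (2, 2); label the merged cluster GP
  updated: d(A,GP)=25, d(E,GP)=24, d(GP,K)=25
iteration 2: select A,E (d=7); attach at lengths (7/2, 7/2); label the merged cluster AE
  updated: d(AE,GP)=49/2, d(AE,K)=95/2
iteration 3: select AE,GP (d=49/2); attach at lengths (35/4, 41/4); label the merged cluster AEGP
  updated: d(AEGP,K)=145/4
iteration 4: select AEGP,K (d=145/4); attach at lengths (47/8, 145/8); label the merged cluster AEGKP
final tree: (((A:7/2,E:7/2):35/4,(G:2,P:2):41/4):47/8,K:145/8)
total length: 54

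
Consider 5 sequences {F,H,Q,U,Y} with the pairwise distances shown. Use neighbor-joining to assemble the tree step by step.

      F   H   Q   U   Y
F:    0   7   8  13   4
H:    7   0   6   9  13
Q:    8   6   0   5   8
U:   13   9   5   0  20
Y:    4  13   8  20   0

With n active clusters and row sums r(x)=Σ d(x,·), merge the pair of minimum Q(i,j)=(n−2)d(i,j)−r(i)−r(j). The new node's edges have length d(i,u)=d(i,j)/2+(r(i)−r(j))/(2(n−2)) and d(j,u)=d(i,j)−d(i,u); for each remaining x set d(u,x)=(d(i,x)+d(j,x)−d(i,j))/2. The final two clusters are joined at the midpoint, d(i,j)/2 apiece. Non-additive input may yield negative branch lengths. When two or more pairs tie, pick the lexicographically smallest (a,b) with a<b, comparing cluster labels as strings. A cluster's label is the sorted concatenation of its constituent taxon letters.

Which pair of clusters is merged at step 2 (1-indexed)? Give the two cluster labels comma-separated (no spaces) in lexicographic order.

FY,H

iteration 1: select F,Y (d=4, Q=-65); attach at lengths (-1/6, 25/6); label the merged cluster FY
  updated: d(FY,H)=8, d(FY,Q)=6, d(FY,U)=29/2
iteration 2: select FY,H (d=8, Q=-71/2); attach at lengths (43/8, 21/8); label the merged cluster FHY
  updated: d(FHY,Q)=2, d(FHY,U)=31/4
iteration 3: select FHY,Q (d=2, Q=-59/4); attach at lengths (19/8, -3/8); label the merged cluster FHQY
  updated: d(FHQY,U)=43/8
iteration 4: select FHQY,U (d=43/8); attach at lengths (43/16, 43/16); label the merged cluster FHQUY
final tree: ((((F:-1/6,Y:25/6):43/8,H:21/8):19/8,Q:-3/8):43/16,U:43/16)
total length: 155/8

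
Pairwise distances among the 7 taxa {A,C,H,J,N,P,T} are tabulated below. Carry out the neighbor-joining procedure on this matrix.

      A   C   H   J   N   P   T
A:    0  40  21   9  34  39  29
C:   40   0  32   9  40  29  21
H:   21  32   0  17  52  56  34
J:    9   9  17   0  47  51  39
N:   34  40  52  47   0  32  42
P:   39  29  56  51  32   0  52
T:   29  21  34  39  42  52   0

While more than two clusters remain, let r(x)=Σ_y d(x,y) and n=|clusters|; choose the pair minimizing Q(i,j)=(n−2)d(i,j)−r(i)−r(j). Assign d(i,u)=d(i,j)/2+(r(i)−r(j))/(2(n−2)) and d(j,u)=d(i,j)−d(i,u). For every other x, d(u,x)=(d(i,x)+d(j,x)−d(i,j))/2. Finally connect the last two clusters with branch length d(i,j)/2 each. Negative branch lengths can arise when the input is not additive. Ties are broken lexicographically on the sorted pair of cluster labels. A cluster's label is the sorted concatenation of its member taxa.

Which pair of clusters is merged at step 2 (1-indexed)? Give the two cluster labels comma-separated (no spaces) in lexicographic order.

iteration 1: select N,P (d=32, Q=-346); attach at lengths (74/5, 86/5); label the merged cluster NP
  updated: d(A,NP)=41/2, d(C,NP)=37/2, d(H,NP)=38, d(J,NP)=33, d(NP,T)=31
iteration 2: select C,J (d=9, Q=-383/2); attach at lengths (99/16, 45/16); label the merged cluster CJ
  updated: d(A,CJ)=20, d(CJ,H)=20, d(CJ,NP)=85/4, d(CJ,T)=51/2
iteration 3: select A,H (d=21, Q=-281/2); attach at lengths (27/4, 57/4); label the merged cluster AH
  updated: d(AH,CJ)=19/2, d(AH,NP)=75/4, d(AH,T)=21
iteration 4: select AH,CJ (d=19/2, Q=-173/2); attach at lengths (3, 13/2); label the merged cluster ACHJ
  updated: d(ACHJ,NP)=61/4, d(ACHJ,T)=37/2
iteration 5: select ACHJ,NP (d=61/4, Q=-259/4); attach at lengths (11/8, 111/8); label the merged cluster ACHJNP
  updated: d(ACHJNP,T)=137/8
iteration 6: select ACHJNP,T (d=137/8); attach at lengths (137/16, 137/16); label the merged cluster ACHJNPT
final tree: ((((A:27/4,H:57/4):3,(C:99/16,J:45/16):13/2):11/8,(N:74/5,P:86/5):111/8):137/16,T:137/16)
total length: 831/8

C,J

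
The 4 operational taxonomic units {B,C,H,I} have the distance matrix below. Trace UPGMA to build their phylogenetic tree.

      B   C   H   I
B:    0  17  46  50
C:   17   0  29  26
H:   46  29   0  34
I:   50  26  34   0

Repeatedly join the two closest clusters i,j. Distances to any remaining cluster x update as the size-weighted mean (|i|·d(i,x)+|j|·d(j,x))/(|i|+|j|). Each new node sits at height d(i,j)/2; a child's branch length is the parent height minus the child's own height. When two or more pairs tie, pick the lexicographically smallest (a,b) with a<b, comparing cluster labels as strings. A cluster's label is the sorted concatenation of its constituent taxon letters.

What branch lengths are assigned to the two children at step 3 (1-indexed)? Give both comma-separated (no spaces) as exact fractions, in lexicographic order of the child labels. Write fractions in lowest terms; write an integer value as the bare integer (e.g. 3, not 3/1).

1. join B+C (d=17) ⇒ BC; edges |B|=17/2, |C|=17/2
  updated: d(BC,H)=75/2, d(BC,I)=38
2. join H+I (d=34) ⇒ HI; edges |H|=17, |I|=17
  updated: d(BC,HI)=151/4
3. join BC+HI (d=151/4) ⇒ BCHI; edges |BC|=83/8, |HI|=15/8
final tree: ((B:17/2,C:17/2):83/8,(H:17,I:17):15/8)
total length: 253/4

83/8,15/8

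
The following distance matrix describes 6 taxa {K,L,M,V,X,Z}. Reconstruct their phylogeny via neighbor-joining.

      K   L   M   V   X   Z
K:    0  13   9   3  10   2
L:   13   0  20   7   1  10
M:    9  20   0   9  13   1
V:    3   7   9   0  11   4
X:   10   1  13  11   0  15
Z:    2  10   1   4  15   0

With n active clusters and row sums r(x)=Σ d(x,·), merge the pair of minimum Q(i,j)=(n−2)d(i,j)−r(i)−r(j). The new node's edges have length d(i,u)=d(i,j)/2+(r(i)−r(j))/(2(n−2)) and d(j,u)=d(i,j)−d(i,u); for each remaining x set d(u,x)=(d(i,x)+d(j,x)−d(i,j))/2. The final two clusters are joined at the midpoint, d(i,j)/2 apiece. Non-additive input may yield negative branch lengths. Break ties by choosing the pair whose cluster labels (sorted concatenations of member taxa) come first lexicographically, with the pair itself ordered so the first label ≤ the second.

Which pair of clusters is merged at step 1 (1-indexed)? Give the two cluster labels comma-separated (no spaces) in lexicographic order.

iteration 1: select L,X (d=1, Q=-97); attach at lengths (5/8, 3/8); label the merged cluster LX
  updated: d(K,LX)=11, d(LX,M)=16, d(LX,V)=17/2, d(LX,Z)=12
iteration 2: select M,Z (d=1, Q=-51); attach at lengths (19/6, -13/6); label the merged cluster MZ
  updated: d(K,MZ)=5, d(LX,MZ)=27/2, d(MZ,V)=6
iteration 3: select K,MZ (d=5, Q=-67/2); attach at lengths (9/8, 31/8); label the merged cluster KMZ
  updated: d(KMZ,LX)=39/4, d(KMZ,V)=2
iteration 4: select KMZ,LX (d=39/4, Q=-81/4); attach at lengths (13/8, 65/8); label the merged cluster KLMXZ
  updated: d(KLMXZ,V)=3/8
iteration 5: select KLMXZ,V (d=3/8); attach at lengths (3/16, 3/16); label the merged cluster KLMVXZ
final tree: (((K:9/8,(M:19/6,Z:-13/6):31/8):13/8,(L:5/8,X:3/8):65/8):3/16,V:3/16)
total length: 137/8

L,X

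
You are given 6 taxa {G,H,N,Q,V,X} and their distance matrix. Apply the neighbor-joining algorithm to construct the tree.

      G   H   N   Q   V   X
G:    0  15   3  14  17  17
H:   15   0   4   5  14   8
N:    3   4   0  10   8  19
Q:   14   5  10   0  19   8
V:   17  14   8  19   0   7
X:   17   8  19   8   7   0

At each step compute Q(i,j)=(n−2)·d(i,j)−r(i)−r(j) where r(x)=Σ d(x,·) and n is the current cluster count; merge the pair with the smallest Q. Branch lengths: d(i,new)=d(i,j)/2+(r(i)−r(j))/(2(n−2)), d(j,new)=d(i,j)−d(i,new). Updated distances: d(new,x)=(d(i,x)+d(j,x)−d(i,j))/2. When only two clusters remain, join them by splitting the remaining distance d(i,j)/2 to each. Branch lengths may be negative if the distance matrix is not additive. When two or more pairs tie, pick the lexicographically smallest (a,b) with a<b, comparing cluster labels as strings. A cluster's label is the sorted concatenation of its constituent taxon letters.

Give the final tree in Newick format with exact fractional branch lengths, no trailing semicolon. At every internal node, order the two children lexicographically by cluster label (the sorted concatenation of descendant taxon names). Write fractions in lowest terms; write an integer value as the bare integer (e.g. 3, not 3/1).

((((G:17/4,N:-5/4):43/8,(V:65/12,X:19/12):39/8):11/8,H:5/4):15/8,Q:15/8)

1. join G+N (d=3, Q=-98) ⇒ GN; edges |G|=17/4, |N|=-5/4
  updated: d(GN,H)=8, d(GN,Q)=21/2, d(GN,V)=11, d(GN,X)=33/2
2. join V+X (d=7, Q=-139/2) ⇒ VX; edges |V|=65/12, |X|=19/12
  updated: d(GN,VX)=41/4, d(H,VX)=15/2, d(Q,VX)=10
3. join GN+VX (d=41/4, Q=-36) ⇒ GNVX; edges |GN|=43/8, |VX|=39/8
  updated: d(GNVX,H)=21/8, d(GNVX,Q)=41/8
4. join GNVX+H (d=21/8, Q=-51/4) ⇒ GHNVX; edges |GNVX|=11/8, |H|=5/4
  updated: d(GHNVX,Q)=15/4
5. join GHNVX+Q (d=15/4) ⇒ GHNQVX; edges |GHNVX|=15/8, |Q|=15/8
final tree: ((((G:17/4,N:-5/4):43/8,(V:65/12,X:19/12):39/8):11/8,H:5/4):15/8,Q:15/8)
total length: 213/8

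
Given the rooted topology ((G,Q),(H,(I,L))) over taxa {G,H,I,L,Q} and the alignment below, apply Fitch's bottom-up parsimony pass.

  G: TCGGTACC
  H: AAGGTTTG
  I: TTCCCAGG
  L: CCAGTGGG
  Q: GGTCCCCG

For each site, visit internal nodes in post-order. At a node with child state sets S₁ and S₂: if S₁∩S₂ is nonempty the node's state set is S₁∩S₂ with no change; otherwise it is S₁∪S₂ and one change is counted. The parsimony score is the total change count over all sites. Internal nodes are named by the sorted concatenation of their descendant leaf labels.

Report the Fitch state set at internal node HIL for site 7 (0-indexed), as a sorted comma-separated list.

G

site 0, node GQ: G={T} ∪ Q={G} → {G,T} (+1)
site 0, node IL: I={T} ∪ L={C} → {C,T} (+1)
site 0, node HIL: H={A} ∪ IL={C,T} → {A,C,T} (+1)
site 0, node GHILQ: GQ={G,T} ∩ HIL={A,C,T} → {T} (+0)
site 1, node GQ: G={C} ∪ Q={G} → {C,G} (+1)
site 1, node IL: I={T} ∪ L={C} → {C,T} (+1)
site 1, node HIL: H={A} ∪ IL={C,T} → {A,C,T} (+1)
site 1, node GHILQ: GQ={C,G} ∩ HIL={A,C,T} → {C} (+0)
site 2, node GQ: G={G} ∪ Q={T} → {G,T} (+1)
site 2, node IL: I={C} ∪ L={A} → {A,C} (+1)
site 2, node HIL: H={G} ∪ IL={A,C} → {A,C,G} (+1)
site 2, node GHILQ: GQ={G,T} ∩ HIL={A,C,G} → {G} (+0)
site 3, node GQ: G={G} ∪ Q={C} → {C,G} (+1)
site 3, node IL: I={C} ∪ L={G} → {C,G} (+1)
site 3, node HIL: H={G} ∩ IL={C,G} → {G} (+0)
site 3, node GHILQ: GQ={C,G} ∩ HIL={G} → {G} (+0)
site 4, node GQ: G={T} ∪ Q={C} → {C,T} (+1)
site 4, node IL: I={C} ∪ L={T} → {C,T} (+1)
site 4, node HIL: H={T} ∩ IL={C,T} → {T} (+0)
site 4, node GHILQ: GQ={C,T} ∩ HIL={T} → {T} (+0)
site 5, node GQ: G={A} ∪ Q={C} → {A,C} (+1)
site 5, node IL: I={A} ∪ L={G} → {A,G} (+1)
site 5, node HIL: H={T} ∪ IL={A,G} → {A,G,T} (+1)
site 5, node GHILQ: GQ={A,C} ∩ HIL={A,G,T} → {A} (+0)
site 6, node GQ: G={C} ∩ Q={C} → {C} (+0)
site 6, node IL: I={G} ∩ L={G} → {G} (+0)
site 6, node HIL: H={T} ∪ IL={G} → {G,T} (+1)
site 6, node GHILQ: GQ={C} ∪ HIL={G,T} → {C,G,T} (+1)
site 7, node GQ: G={C} ∪ Q={G} → {C,G} (+1)
site 7, node IL: I={G} ∩ L={G} → {G} (+0)
site 7, node HIL: H={G} ∩ IL={G} → {G} (+0)
site 7, node GHILQ: GQ={C,G} ∩ HIL={G} → {G} (+0)
per-site changes: [3, 3, 3, 2, 2, 3, 2, 1]; total = 19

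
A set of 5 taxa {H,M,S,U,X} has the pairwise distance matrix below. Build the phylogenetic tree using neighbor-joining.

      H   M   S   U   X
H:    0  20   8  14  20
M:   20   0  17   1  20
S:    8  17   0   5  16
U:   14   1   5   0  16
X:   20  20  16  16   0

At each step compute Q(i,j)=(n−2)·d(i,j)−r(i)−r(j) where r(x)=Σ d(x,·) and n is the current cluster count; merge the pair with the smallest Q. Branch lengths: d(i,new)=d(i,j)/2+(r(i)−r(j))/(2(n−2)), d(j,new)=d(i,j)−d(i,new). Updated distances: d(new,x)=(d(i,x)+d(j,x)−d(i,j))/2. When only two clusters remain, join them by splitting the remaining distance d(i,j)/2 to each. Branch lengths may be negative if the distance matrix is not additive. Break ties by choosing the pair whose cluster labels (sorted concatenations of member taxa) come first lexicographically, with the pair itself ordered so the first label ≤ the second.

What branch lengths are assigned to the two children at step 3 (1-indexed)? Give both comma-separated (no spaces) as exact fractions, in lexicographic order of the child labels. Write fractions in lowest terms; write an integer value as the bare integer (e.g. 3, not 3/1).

3,13/2

iteration 1: select M,U (d=1, Q=-91); attach at lengths (25/6, -19/6); label the merged cluster MU
  updated: d(H,MU)=33/2, d(MU,S)=21/2, d(MU,X)=35/2
iteration 2: select H,S (d=8, Q=-63); attach at lengths (13/2, 3/2); label the merged cluster HS
  updated: d(HS,MU)=19/2, d(HS,X)=14
iteration 3: select HS,MU (d=19/2, Q=-41); attach at lengths (3, 13/2); label the merged cluster HMSU
  updated: d(HMSU,X)=11
iteration 4: select HMSU,X (d=11); attach at lengths (11/2, 11/2); label the merged cluster HMSUX
final tree: (((H:13/2,S:3/2):3,(M:25/6,U:-19/6):13/2):11/2,X:11/2)
total length: 59/2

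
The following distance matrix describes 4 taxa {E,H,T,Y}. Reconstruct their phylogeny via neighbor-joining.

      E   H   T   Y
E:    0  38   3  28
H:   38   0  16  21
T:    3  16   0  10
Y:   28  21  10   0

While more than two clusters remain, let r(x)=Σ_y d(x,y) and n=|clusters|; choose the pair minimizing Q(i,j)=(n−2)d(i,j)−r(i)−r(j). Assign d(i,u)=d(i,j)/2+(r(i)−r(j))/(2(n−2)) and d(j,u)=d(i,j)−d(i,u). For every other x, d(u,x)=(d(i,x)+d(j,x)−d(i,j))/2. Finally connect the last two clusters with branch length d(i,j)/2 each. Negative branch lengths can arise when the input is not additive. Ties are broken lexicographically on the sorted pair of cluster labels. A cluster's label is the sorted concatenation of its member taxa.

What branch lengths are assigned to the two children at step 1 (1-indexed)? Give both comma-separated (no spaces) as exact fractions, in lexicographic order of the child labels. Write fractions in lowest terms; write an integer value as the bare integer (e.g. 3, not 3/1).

1. join E+T (d=3, Q=-92) ⇒ ET; edges |E|=23/2, |T|=-17/2
  updated: d(ET,H)=51/2, d(ET,Y)=35/2
2. join ET+H (d=51/2, Q=-64) ⇒ EHT; edges |ET|=11, |H|=29/2
  updated: d(EHT,Y)=13/2
3. join EHT+Y (d=13/2) ⇒ EHTY; edges |EHT|=13/4, |Y|=13/4
final tree: (((E:23/2,T:-17/2):11,H:29/2):13/4,Y:13/4)
total length: 35

23/2,-17/2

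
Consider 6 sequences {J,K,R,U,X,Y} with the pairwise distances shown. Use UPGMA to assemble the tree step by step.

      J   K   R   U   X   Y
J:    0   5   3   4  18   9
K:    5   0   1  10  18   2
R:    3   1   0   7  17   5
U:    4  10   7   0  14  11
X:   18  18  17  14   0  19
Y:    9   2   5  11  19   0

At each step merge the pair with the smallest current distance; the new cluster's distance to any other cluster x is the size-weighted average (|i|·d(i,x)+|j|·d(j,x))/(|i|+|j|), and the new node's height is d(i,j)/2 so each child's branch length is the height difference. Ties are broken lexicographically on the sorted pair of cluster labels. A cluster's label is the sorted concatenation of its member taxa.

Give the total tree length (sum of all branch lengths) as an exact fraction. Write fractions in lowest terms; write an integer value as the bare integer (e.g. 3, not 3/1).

iteration 1: select K,R (d=1); attach at lengths (1/2, 1/2); label the merged cluster KR
  updated: d(J,KR)=4, d(KR,U)=17/2, d(KR,X)=35/2, d(KR,Y)=7/2
iteration 2: select KR,Y (d=7/2); attach at lengths (5/4, 7/4); label the merged cluster KRY
  updated: d(J,KRY)=17/3, d(KRY,U)=28/3, d(KRY,X)=18
iteration 3: select J,U (d=4); attach at lengths (2, 2); label the merged cluster JU
  updated: d(JU,KRY)=15/2, d(JU,X)=16
iteration 4: select JU,KRY (d=15/2); attach at lengths (7/4, 2); label the merged cluster JKRUY
  updated: d(JKRUY,X)=86/5
iteration 5: select JKRUY,X (d=86/5); attach at lengths (97/20, 43/5); label the merged cluster JKRUXY
final tree: (((J:2,U:2):7/4,((K:1/2,R:1/2):5/4,Y:7/4):2):97/20,X:43/5)
total length: 126/5

126/5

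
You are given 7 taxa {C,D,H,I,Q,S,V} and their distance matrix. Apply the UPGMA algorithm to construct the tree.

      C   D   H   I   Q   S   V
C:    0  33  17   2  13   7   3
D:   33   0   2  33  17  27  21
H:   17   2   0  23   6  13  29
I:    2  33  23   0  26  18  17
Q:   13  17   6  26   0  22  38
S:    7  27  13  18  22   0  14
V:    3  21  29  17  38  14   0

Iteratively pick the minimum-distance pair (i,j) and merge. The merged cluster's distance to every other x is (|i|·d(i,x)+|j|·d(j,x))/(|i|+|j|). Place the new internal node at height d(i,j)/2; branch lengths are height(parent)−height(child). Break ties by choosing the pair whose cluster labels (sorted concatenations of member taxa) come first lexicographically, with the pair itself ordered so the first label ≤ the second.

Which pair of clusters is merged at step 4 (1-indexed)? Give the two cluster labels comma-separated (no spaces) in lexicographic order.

1. join C+I (d=2) ⇒ CI; edges |C|=1, |I|=1
  updated: d(CI,D)=33, d(CI,H)=20, d(CI,Q)=39/2, d(CI,S)=25/2, d(CI,V)=10
2. join D+H (d=2) ⇒ DH; edges |D|=1, |H|=1
  updated: d(CI,DH)=53/2, d(DH,Q)=23/2, d(DH,S)=20, d(DH,V)=25
3. join CI+V (d=10) ⇒ CIV; edges |CI|=4, |V|=5
  updated: d(CIV,DH)=26, d(CIV,Q)=77/3, d(CIV,S)=13
4. join DH+Q (d=23/2) ⇒ DHQ; edges |DH|=19/4, |Q|=23/4
  updated: d(CIV,DHQ)=233/9, d(DHQ,S)=62/3
5. join CIV+S (d=13) ⇒ CISV; edges |CIV|=3/2, |S|=13/2
  updated: d(CISV,DHQ)=295/12
6. join CISV+DHQ (d=295/12) ⇒ CDHIQSV; edges |CISV|=139/24, |DHQ|=157/24
final tree: ((((C:1,I:1):4,V:5):3/2,S:13/2):139/24,((D:1,H:1):19/4,Q:23/4):157/24)
total length: 263/6

DH,Q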